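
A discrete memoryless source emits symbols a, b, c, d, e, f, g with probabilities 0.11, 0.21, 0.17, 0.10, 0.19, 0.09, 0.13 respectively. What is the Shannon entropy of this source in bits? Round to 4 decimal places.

2.7404 bits

H = −Σ pᵢ log₂ pᵢ.
−0.11·log₂(0.11) = 0.3503
−0.21·log₂(0.21) = 0.4728
−0.17·log₂(0.17) = 0.4346
−0.10·log₂(0.10) = 0.3322
−0.19·log₂(0.19) = 0.4552
−0.09·log₂(0.09) = 0.3127
−0.13·log₂(0.13) = 0.3826
Sum ≈ 2.7404 → 2.7404 bits.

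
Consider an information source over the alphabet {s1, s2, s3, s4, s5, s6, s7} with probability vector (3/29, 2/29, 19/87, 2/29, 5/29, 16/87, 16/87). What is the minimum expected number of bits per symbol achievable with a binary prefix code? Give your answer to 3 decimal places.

2.736 bits/symbol

Repeatedly combine the two least-probable nodes; the expected code length is the sum of the merged weights.
merge 2/29 + 2/29 → 4/29
merge 3/29 + 4/29 → 7/29
merge 5/29 + 16/87 → 31/87
merge 16/87 + 19/87 → 35/87
merge 7/29 + 31/87 → 52/87
merge 35/87 + 52/87 → 1
L = 4/29 + 7/29 + 31/87 + 35/87 + 52/87 + 1 = 238/87 ≈ 2.736 bits/symbol.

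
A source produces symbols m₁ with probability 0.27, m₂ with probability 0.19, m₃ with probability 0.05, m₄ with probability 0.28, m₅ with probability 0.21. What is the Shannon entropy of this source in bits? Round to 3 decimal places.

H = −Σ pᵢ log₂ pᵢ.
−0.27·log₂(0.27) = 0.5100
−0.19·log₂(0.19) = 0.4552
−0.05·log₂(0.05) = 0.2161
−0.28·log₂(0.28) = 0.5142
−0.21·log₂(0.21) = 0.4728
Sum ≈ 2.1684 → 2.168 bits.

2.168 bits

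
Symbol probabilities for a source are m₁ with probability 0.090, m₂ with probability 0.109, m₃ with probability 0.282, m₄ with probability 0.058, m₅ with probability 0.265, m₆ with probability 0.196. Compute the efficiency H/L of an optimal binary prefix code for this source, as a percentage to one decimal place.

Entropy H = −Σ p log₂ p ≈ 2.3830 bits.
Huffman merges: 29/500+9/100→37/250; 109/1000+37/250→257/1000; 49/250+257/1000→453/1000; 53/200+141/500→547/1000; 453/1000+547/1000→1. L = 481/200 ≈ 2.4050.
Efficiency = H/L = 2.3830/2.4050 = 99.1%.

99.1%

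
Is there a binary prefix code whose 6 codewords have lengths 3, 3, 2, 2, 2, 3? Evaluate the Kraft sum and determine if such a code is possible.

With common denominator 2^3 = 8: Σ 2^(−ℓᵢ) = 1/8 + 1/8 + 2/8 + 2/8 + 2/8 + 1/8 = 9/8 = 1.125.
Kraft's inequality requires Σ ≤ 1; here Σ = 1.125 > 1, so no such prefix code exists.

1.125; no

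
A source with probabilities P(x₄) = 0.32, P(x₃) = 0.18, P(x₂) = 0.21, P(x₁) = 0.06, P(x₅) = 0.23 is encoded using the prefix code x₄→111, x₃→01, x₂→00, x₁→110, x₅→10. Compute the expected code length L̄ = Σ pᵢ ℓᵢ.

2.38 bits/symbol

L̄ = Σ pᵢ·ℓᵢ = 0.32·3 + 0.18·2 + 0.21·2 + 0.06·3 + 0.23·2 = 2.38 bits/symbol.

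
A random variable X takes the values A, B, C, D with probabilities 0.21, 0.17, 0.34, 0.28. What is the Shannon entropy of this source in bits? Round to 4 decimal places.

H = −Σ pᵢ log₂ pᵢ.
−0.21·log₂(0.21) = 0.4728
−0.17·log₂(0.17) = 0.4346
−0.34·log₂(0.34) = 0.5292
−0.28·log₂(0.28) = 0.5142
Sum ≈ 1.9508 → 1.9508 bits.

1.9508 bits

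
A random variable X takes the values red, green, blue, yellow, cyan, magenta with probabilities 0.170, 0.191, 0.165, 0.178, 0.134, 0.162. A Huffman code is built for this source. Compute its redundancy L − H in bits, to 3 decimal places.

0.054 bits

Entropy H = −Σ p log₂ p ≈ 2.5769 bits.
Huffman merges: 67/500+81/500→37/125; 33/200+17/100→67/200; 89/500+191/1000→369/1000; 37/125+67/200→631/1000; 369/1000+631/1000→1. L = 2631/1000 ≈ 2.6310.
L − H = 2.6310 − 2.5769 = 0.054 bits.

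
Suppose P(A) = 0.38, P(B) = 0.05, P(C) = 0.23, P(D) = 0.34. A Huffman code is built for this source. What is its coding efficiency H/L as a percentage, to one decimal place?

Entropy H = −Σ p log₂ p ≈ 1.7634 bits.
Huffman merges: 1/20+23/100→7/25; 7/25+17/50→31/50; 19/50+31/50→1. L = 19/10 ≈ 1.9000.
Efficiency = H/L = 1.7634/1.9000 = 92.8%.

92.8%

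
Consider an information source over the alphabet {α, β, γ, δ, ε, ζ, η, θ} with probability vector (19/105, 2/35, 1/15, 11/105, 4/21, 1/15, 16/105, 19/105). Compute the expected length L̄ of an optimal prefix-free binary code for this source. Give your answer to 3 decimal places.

Repeatedly combine the two least-probable nodes; the expected code length is the sum of the merged weights.
merge 2/35 + 1/15 → 13/105
merge 1/15 + 11/105 → 6/35
merge 13/105 + 16/105 → 29/105
merge 6/35 + 19/105 → 37/105
merge 19/105 + 4/21 → 13/35
merge 29/105 + 37/105 → 22/35
merge 13/35 + 22/35 → 1
L = 13/105 + 6/35 + 29/105 + 37/105 + 13/35 + 22/35 + 1 = 307/105 ≈ 2.924 bits/symbol.

2.924 bits/symbol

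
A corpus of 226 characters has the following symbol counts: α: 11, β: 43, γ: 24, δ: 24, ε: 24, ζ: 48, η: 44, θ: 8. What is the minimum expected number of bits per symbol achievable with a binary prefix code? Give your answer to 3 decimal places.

Probabilities are the counts divided by 226.
Repeatedly combine the two least-probable nodes; the expected code length is the sum of the merged weights.
merge 4/113 + 11/226 → 19/226
merge 19/226 + 12/113 → 43/226
merge 12/113 + 12/113 → 24/113
merge 43/226 + 43/226 → 43/113
merge 22/113 + 24/113 → 46/113
merge 24/113 + 43/113 → 67/113
merge 46/113 + 67/113 → 1
L = 19/226 + 43/226 + 24/113 + 43/113 + 46/113 + 67/113 + 1 = 324/113 ≈ 2.867 bits/symbol.

2.867 bits/symbol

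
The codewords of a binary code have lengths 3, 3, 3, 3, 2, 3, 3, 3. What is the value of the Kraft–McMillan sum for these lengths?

With common denominator 2^3 = 8: Σ 2^(−ℓᵢ) = 1/8 + 1/8 + 1/8 + 1/8 + 2/8 + 1/8 + 1/8 + 1/8 = 9/8 = 1.125.

1.125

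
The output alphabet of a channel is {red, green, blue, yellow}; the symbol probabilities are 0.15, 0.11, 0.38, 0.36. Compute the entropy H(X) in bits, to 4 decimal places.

1.8219 bits

H = −Σ pᵢ log₂ pᵢ.
−0.15·log₂(0.15) = 0.4105
−0.11·log₂(0.11) = 0.3503
−0.38·log₂(0.38) = 0.5305
−0.36·log₂(0.36) = 0.5306
Sum ≈ 1.8219 → 1.8219 bits.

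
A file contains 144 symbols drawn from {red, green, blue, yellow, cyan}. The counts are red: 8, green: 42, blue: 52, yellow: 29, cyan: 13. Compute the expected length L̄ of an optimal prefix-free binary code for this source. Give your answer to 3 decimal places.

2.132 bits/symbol

Probabilities are the counts divided by 144.
Repeatedly combine the two least-probable nodes; the expected code length is the sum of the merged weights.
merge 1/18 + 13/144 → 7/48
merge 7/48 + 29/144 → 25/72
merge 7/24 + 25/72 → 23/36
merge 13/36 + 23/36 → 1
L = 7/48 + 25/72 + 23/36 + 1 = 307/144 ≈ 2.132 bits/symbol.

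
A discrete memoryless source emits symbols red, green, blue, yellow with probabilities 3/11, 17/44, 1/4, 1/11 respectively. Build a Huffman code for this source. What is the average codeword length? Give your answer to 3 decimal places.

1.955 bits/symbol

Repeatedly combine the two least-probable nodes; the expected code length is the sum of the merged weights.
merge 1/11 + 1/4 → 15/44
merge 3/11 + 15/44 → 27/44
merge 17/44 + 27/44 → 1
L = 15/44 + 27/44 + 1 = 43/22 ≈ 1.955 bits/symbol.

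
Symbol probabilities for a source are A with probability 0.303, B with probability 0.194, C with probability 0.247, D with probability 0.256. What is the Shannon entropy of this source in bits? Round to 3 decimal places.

H = −Σ pᵢ log₂ pᵢ.
−0.303·log₂(0.303) = 0.5220
−0.194·log₂(0.194) = 0.4590
−0.247·log₂(0.247) = 0.4983
−0.256·log₂(0.256) = 0.5032
Sum ≈ 1.9825 → 1.982 bits.

1.982 bits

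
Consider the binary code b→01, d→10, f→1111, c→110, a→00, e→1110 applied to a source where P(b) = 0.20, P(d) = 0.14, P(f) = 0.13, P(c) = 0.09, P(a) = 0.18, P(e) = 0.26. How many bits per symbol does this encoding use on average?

2.87 bits/symbol

L̄ = Σ pᵢ·ℓᵢ = 0.20·2 + 0.14·2 + 0.13·4 + 0.09·3 + 0.18·2 + 0.26·4 = 2.87 bits/symbol.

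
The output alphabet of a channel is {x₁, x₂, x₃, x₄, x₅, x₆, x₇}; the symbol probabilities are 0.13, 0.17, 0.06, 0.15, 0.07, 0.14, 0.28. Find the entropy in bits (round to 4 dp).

H = −Σ pᵢ log₂ pᵢ.
−0.13·log₂(0.13) = 0.3826
−0.17·log₂(0.17) = 0.4346
−0.06·log₂(0.06) = 0.2435
−0.15·log₂(0.15) = 0.4105
−0.07·log₂(0.07) = 0.2686
−0.14·log₂(0.14) = 0.3971
−0.28·log₂(0.28) = 0.5142
Sum ≈ 2.6512 → 2.6512 bits.

2.6512 bits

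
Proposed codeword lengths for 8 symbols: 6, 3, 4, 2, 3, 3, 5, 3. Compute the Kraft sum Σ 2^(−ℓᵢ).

0.859375

With common denominator 2^6 = 64: Σ 2^(−ℓᵢ) = 1/64 + 8/64 + 4/64 + 16/64 + 8/64 + 8/64 + 2/64 + 8/64 = 55/64 = 0.859375.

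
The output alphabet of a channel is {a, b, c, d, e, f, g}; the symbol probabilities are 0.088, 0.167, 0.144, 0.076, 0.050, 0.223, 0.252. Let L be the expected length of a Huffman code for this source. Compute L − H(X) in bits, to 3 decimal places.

0.026 bits

Entropy H = −Σ p log₂ p ≈ 2.6249 bits.
Huffman merges: 1/20+19/250→63/500; 11/125+63/500→107/500; 18/125+167/1000→311/1000; 107/500+223/1000→437/1000; 63/250+311/1000→563/1000; 437/1000+563/1000→1. L = 2651/1000 ≈ 2.6510.
L − H = 2.6510 − 2.6249 = 0.026 bits.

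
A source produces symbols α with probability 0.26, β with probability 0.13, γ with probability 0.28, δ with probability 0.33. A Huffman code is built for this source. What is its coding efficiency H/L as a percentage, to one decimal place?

Entropy H = −Σ p log₂ p ≈ 1.9300 bits.
Huffman merges: 13/100+13/50→39/100; 7/25+33/100→61/100; 39/100+61/100→1. L = 2 ≈ 2.0000.
Efficiency = H/L = 1.9300/2.0000 = 96.5%.

96.5%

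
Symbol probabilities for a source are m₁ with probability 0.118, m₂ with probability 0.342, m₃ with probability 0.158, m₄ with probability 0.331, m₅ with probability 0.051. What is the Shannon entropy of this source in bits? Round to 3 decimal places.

H = −Σ pᵢ log₂ pᵢ.
−0.118·log₂(0.118) = 0.3638
−0.342·log₂(0.342) = 0.5294
−0.158·log₂(0.158) = 0.4206
−0.331·log₂(0.331) = 0.5280
−0.051·log₂(0.051) = 0.2190
Sum ≈ 2.0607 → 2.061 bits.

2.061 bits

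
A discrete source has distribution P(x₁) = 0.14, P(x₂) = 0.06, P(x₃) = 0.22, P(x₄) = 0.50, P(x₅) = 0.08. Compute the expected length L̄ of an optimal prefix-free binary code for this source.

Repeatedly combine the two least-probable nodes; the expected code length is the sum of the merged weights.
merge 3/50 + 2/25 → 7/50
merge 7/50 + 7/50 → 7/25
merge 11/50 + 7/25 → 1/2
merge 1/2 + 1/2 → 1
L = 7/50 + 7/25 + 1/2 + 1 = 48/25 = 1.92 bits/symbol.

1.92 bits/symbol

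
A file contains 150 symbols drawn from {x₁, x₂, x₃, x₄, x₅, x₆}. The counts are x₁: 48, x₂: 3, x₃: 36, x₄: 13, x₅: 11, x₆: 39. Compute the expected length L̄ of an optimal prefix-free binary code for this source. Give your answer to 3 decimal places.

Probabilities are the counts divided by 150.
Repeatedly combine the two least-probable nodes; the expected code length is the sum of the merged weights.
merge 1/50 + 11/150 → 7/75
merge 13/150 + 7/75 → 9/50
merge 9/50 + 6/25 → 21/50
merge 13/50 + 8/25 → 29/50
merge 21/50 + 29/50 → 1
L = 7/75 + 9/50 + 21/50 + 29/50 + 1 = 341/150 ≈ 2.273 bits/symbol.

2.273 bits/symbol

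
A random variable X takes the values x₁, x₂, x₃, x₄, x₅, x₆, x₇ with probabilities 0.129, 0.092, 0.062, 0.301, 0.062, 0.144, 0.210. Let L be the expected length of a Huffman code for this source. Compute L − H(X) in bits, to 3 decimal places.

0.021 bits

Entropy H = −Σ p log₂ p ≈ 2.5921 bits.
Huffman merges: 31/500+31/500→31/250; 23/250+31/250→27/125; 129/1000+18/125→273/1000; 21/100+27/125→213/500; 273/1000+301/1000→287/500; 213/500+287/500→1. L = 2613/1000 ≈ 2.6130.
L − H = 2.6130 − 2.5921 = 0.021 bits.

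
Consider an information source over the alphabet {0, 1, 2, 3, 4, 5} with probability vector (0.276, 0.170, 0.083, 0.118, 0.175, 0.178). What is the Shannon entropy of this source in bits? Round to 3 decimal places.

2.492 bits

H = −Σ pᵢ log₂ pᵢ.
−0.276·log₂(0.276) = 0.5126
−0.170·log₂(0.170) = 0.4346
−0.083·log₂(0.083) = 0.2980
−0.118·log₂(0.118) = 0.3638
−0.175·log₂(0.175) = 0.4401
−0.178·log₂(0.178) = 0.4432
Sum ≈ 2.4923 → 2.492 bits.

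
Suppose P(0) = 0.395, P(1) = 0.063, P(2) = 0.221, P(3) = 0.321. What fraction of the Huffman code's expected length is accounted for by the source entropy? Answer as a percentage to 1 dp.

94.7%

Entropy H = −Σ p log₂ p ≈ 1.7882 bits.
Huffman merges: 63/1000+221/1000→71/250; 71/250+321/1000→121/200; 79/200+121/200→1. L = 1889/1000 ≈ 1.8890.
Efficiency = H/L = 1.7882/1.8890 = 94.7%.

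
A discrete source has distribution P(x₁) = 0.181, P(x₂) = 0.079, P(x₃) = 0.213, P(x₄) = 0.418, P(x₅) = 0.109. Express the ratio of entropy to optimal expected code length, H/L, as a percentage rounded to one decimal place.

Entropy H = −Σ p log₂ p ≈ 2.0854 bits.
Huffman merges: 79/1000+109/1000→47/250; 181/1000+47/250→369/1000; 213/1000+369/1000→291/500; 209/500+291/500→1. L = 2139/1000 ≈ 2.1390.
Efficiency = H/L = 2.0854/2.1390 = 97.5%.

97.5%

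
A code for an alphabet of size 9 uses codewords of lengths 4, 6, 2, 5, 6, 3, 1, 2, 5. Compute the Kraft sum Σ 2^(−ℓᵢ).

1.28125

With common denominator 2^6 = 64: Σ 2^(−ℓᵢ) = 4/64 + 1/64 + 16/64 + 2/64 + 1/64 + 8/64 + 32/64 + 16/64 + 2/64 = 82/64 = 1.28125.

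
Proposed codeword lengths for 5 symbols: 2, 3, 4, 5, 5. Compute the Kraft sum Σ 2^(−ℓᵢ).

With common denominator 2^5 = 32: Σ 2^(−ℓᵢ) = 8/32 + 4/32 + 2/32 + 1/32 + 1/32 = 16/32 = 0.5.

0.5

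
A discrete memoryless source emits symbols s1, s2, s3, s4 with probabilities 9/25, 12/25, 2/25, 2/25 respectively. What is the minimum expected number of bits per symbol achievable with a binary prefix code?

1.68 bits/symbol

Repeatedly combine the two least-probable nodes; the expected code length is the sum of the merged weights.
merge 2/25 + 2/25 → 4/25
merge 4/25 + 9/25 → 13/25
merge 12/25 + 13/25 → 1
L = 4/25 + 13/25 + 1 = 42/25 = 1.68 bits/symbol.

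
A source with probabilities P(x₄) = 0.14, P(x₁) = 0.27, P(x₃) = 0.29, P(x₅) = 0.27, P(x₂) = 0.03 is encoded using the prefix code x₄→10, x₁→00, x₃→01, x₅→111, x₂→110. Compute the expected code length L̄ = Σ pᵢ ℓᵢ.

2.3 bits/symbol

L̄ = Σ pᵢ·ℓᵢ = 0.14·2 + 0.27·2 + 0.29·2 + 0.27·3 + 0.03·3 = 2.3 bits/symbol.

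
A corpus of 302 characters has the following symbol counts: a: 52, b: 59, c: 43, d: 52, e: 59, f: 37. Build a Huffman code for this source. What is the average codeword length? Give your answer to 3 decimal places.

2.609 bits/symbol

Probabilities are the counts divided by 302.
Repeatedly combine the two least-probable nodes; the expected code length is the sum of the merged weights.
merge 37/302 + 43/302 → 40/151
merge 26/151 + 26/151 → 52/151
merge 59/302 + 59/302 → 59/151
merge 40/151 + 52/151 → 92/151
merge 59/151 + 92/151 → 1
L = 40/151 + 52/151 + 59/151 + 92/151 + 1 = 394/151 ≈ 2.609 bits/symbol.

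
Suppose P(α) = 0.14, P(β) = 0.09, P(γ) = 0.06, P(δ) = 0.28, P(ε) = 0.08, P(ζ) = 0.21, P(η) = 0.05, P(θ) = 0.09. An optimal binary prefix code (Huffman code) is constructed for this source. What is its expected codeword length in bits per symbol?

Repeatedly combine the two least-probable nodes; the expected code length is the sum of the merged weights.
merge 1/20 + 3/50 → 11/100
merge 2/25 + 9/100 → 17/100
merge 9/100 + 11/100 → 1/5
merge 7/50 + 17/100 → 31/100
merge 1/5 + 21/100 → 41/100
merge 7/25 + 31/100 → 59/100
merge 41/100 + 59/100 → 1
L = 11/100 + 17/100 + 1/5 + 31/100 + 41/100 + 59/100 + 1 = 279/100 = 2.79 bits/symbol.

2.79 bits/symbol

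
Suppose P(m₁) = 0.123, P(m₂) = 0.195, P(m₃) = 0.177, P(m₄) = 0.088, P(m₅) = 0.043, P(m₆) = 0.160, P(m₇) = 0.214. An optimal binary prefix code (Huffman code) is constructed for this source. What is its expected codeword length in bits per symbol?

2.722 bits/symbol

Repeatedly combine the two least-probable nodes; the expected code length is the sum of the merged weights.
merge 43/1000 + 11/125 → 131/1000
merge 123/1000 + 131/1000 → 127/500
merge 4/25 + 177/1000 → 337/1000
merge 39/200 + 107/500 → 409/1000
merge 127/500 + 337/1000 → 591/1000
merge 409/1000 + 591/1000 → 1
L = 131/1000 + 127/500 + 337/1000 + 409/1000 + 591/1000 + 1 = 1361/500 = 2.722 bits/symbol.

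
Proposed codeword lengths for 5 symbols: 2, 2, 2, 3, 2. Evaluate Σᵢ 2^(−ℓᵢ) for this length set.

With common denominator 2^3 = 8: Σ 2^(−ℓᵢ) = 2/8 + 2/8 + 2/8 + 1/8 + 2/8 = 9/8 = 1.125.

1.125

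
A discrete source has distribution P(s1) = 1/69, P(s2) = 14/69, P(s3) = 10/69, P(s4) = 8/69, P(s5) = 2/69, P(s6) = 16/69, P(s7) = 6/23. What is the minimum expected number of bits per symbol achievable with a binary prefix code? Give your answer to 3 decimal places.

Repeatedly combine the two least-probable nodes; the expected code length is the sum of the merged weights.
merge 1/69 + 2/69 → 1/23
merge 1/23 + 8/69 → 11/69
merge 10/69 + 11/69 → 7/23
merge 14/69 + 16/69 → 10/23
merge 6/23 + 7/23 → 13/23
merge 10/23 + 13/23 → 1
L = 1/23 + 11/69 + 7/23 + 10/23 + 13/23 + 1 = 173/69 ≈ 2.507 bits/symbol.

2.507 bits/symbol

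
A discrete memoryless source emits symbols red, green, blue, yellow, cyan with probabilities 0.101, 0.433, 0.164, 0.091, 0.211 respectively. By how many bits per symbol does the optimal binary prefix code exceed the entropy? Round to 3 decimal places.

Entropy H = −Σ p log₂ p ≈ 2.0730 bits.
Huffman merges: 91/1000+101/1000→24/125; 41/250+24/125→89/250; 211/1000+89/250→567/1000; 433/1000+567/1000→1. L = 423/200 ≈ 2.1150.
L − H = 2.1150 − 2.0730 = 0.042 bits.

0.042 bits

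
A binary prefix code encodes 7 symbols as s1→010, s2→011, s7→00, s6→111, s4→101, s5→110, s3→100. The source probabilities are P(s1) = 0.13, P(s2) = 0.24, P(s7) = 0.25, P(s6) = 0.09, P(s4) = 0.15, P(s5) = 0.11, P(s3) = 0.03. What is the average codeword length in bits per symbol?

L̄ = Σ pᵢ·ℓᵢ = 0.13·3 + 0.24·3 + 0.25·2 + 0.09·3 + 0.15·3 + 0.11·3 + 0.03·3 = 2.75 bits/symbol.

2.75 bits/symbol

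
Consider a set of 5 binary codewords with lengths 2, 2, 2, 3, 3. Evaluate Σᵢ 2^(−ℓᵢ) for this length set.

With common denominator 2^3 = 8: Σ 2^(−ℓᵢ) = 2/8 + 2/8 + 2/8 + 1/8 + 1/8 = 8/8 = 1.

1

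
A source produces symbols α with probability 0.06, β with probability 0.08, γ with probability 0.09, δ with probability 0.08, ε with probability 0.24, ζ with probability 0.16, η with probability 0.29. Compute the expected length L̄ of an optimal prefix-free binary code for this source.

2.61 bits/symbol

Repeatedly combine the two least-probable nodes; the expected code length is the sum of the merged weights.
merge 3/50 + 2/25 → 7/50
merge 2/25 + 9/100 → 17/100
merge 7/50 + 4/25 → 3/10
merge 17/100 + 6/25 → 41/100
merge 29/100 + 3/10 → 59/100
merge 41/100 + 59/100 → 1
L = 7/50 + 17/100 + 3/10 + 41/100 + 59/100 + 1 = 261/100 = 2.61 bits/symbol.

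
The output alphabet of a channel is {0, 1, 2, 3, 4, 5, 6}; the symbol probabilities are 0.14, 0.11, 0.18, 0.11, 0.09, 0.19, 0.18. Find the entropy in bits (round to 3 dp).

2.756 bits

H = −Σ pᵢ log₂ pᵢ.
−0.14·log₂(0.14) = 0.3971
−0.11·log₂(0.11) = 0.3503
−0.18·log₂(0.18) = 0.4453
−0.11·log₂(0.11) = 0.3503
−0.09·log₂(0.09) = 0.3127
−0.19·log₂(0.19) = 0.4552
−0.18·log₂(0.18) = 0.4453
Sum ≈ 2.7562 → 2.756 bits.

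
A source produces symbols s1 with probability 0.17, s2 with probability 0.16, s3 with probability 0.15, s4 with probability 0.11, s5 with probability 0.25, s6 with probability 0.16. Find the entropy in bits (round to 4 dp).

H = −Σ pᵢ log₂ pᵢ.
−0.17·log₂(0.17) = 0.4346
−0.16·log₂(0.16) = 0.4230
−0.15·log₂(0.15) = 0.4105
−0.11·log₂(0.11) = 0.3503
−0.25·log₂(0.25) = 0.5000
−0.16·log₂(0.16) = 0.4230
Sum ≈ 2.5415 → 2.5415 bits.

2.5415 bits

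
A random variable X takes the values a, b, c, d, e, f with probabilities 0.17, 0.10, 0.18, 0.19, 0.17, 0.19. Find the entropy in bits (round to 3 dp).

2.557 bits

H = −Σ pᵢ log₂ pᵢ.
−0.17·log₂(0.17) = 0.4346
−0.10·log₂(0.10) = 0.3322
−0.18·log₂(0.18) = 0.4453
−0.19·log₂(0.19) = 0.4552
−0.17·log₂(0.17) = 0.4346
−0.19·log₂(0.19) = 0.4552
Sum ≈ 2.5571 → 2.557 bits.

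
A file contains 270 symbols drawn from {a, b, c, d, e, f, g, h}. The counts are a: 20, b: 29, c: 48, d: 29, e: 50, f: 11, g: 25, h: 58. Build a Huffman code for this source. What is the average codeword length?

Probabilities are the counts divided by 270.
Repeatedly combine the two least-probable nodes; the expected code length is the sum of the merged weights.
merge 11/270 + 2/27 → 31/270
merge 5/54 + 29/270 → 1/5
merge 29/270 + 31/270 → 2/9
merge 8/45 + 5/27 → 49/135
merge 1/5 + 29/135 → 56/135
merge 2/9 + 49/135 → 79/135
merge 56/135 + 79/135 → 1
L = 31/270 + 1/5 + 2/9 + 49/135 + 56/135 + 79/135 + 1 = 29/10 = 2.9 bits/symbol.

2.9 bits/symbol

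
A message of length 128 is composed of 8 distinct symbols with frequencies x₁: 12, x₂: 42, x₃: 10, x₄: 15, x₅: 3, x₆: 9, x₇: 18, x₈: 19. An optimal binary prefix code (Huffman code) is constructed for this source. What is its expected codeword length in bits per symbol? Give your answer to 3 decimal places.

Probabilities are the counts divided by 128.
Repeatedly combine the two least-probable nodes; the expected code length is the sum of the merged weights.
merge 3/128 + 9/128 → 3/32
merge 5/64 + 3/32 → 11/64
merge 3/32 + 15/128 → 27/128
merge 9/64 + 19/128 → 37/128
merge 11/64 + 27/128 → 49/128
merge 37/128 + 21/64 → 79/128
merge 49/128 + 79/128 → 1
L = 3/32 + 11/64 + 27/128 + 37/128 + 49/128 + 79/128 + 1 = 177/64 ≈ 2.766 bits/symbol.

2.766 bits/symbol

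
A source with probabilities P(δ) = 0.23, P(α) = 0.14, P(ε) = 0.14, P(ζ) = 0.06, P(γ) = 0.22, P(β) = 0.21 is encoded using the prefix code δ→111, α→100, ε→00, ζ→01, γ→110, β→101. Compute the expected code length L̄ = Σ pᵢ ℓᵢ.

L̄ = Σ pᵢ·ℓᵢ = 0.23·3 + 0.14·3 + 0.14·2 + 0.06·2 + 0.22·3 + 0.21·3 = 2.8 bits/symbol.

2.8 bits/symbol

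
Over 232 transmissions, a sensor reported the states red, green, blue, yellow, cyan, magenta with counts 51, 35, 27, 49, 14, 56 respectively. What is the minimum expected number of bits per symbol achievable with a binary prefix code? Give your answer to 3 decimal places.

Probabilities are the counts divided by 232.
Repeatedly combine the two least-probable nodes; the expected code length is the sum of the merged weights.
merge 7/116 + 27/232 → 41/232
merge 35/232 + 41/232 → 19/58
merge 49/232 + 51/232 → 25/58
merge 7/29 + 19/58 → 33/58
merge 25/58 + 33/58 → 1
L = 41/232 + 19/58 + 25/58 + 33/58 + 1 = 581/232 ≈ 2.504 bits/symbol.

2.504 bits/symbol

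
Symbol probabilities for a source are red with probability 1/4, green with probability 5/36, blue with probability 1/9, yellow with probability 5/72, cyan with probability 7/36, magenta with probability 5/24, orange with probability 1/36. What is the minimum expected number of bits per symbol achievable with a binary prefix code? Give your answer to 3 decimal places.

Repeatedly combine the two least-probable nodes; the expected code length is the sum of the merged weights.
merge 1/36 + 5/72 → 7/72
merge 7/72 + 1/9 → 5/24
merge 5/36 + 7/36 → 1/3
merge 5/24 + 5/24 → 5/12
merge 1/4 + 1/3 → 7/12
merge 5/12 + 7/12 → 1
L = 7/72 + 5/24 + 1/3 + 5/12 + 7/12 + 1 = 95/36 ≈ 2.639 bits/symbol.

2.639 bits/symbol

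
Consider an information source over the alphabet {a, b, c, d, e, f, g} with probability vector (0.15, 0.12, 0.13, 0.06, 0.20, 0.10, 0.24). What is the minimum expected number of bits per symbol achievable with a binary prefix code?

Repeatedly combine the two least-probable nodes; the expected code length is the sum of the merged weights.
merge 3/50 + 1/10 → 4/25
merge 3/25 + 13/100 → 1/4
merge 3/20 + 4/25 → 31/100
merge 1/5 + 6/25 → 11/25
merge 1/4 + 31/100 → 14/25
merge 11/25 + 14/25 → 1
L = 4/25 + 1/4 + 31/100 + 11/25 + 14/25 + 1 = 68/25 = 2.72 bits/symbol.

2.72 bits/symbol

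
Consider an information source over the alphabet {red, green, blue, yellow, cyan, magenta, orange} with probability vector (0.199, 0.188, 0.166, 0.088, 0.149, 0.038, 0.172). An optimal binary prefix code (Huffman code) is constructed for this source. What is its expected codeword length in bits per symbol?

2.739 bits/symbol

Repeatedly combine the two least-probable nodes; the expected code length is the sum of the merged weights.
merge 19/500 + 11/125 → 63/500
merge 63/500 + 149/1000 → 11/40
merge 83/500 + 43/250 → 169/500
merge 47/250 + 199/1000 → 387/1000
merge 11/40 + 169/500 → 613/1000
merge 387/1000 + 613/1000 → 1
L = 63/500 + 11/40 + 169/500 + 387/1000 + 613/1000 + 1 = 2739/1000 = 2.739 bits/symbol.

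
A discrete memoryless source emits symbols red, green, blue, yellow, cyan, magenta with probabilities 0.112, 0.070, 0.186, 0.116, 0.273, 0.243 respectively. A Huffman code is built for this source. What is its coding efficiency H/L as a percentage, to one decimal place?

Entropy H = −Σ p log₂ p ≈ 2.4414 bits.
Huffman merges: 7/100+14/125→91/500; 29/250+91/500→149/500; 93/500+243/1000→429/1000; 273/1000+149/500→571/1000; 429/1000+571/1000→1. L = 62/25 ≈ 2.4800.
Efficiency = H/L = 2.4414/2.4800 = 98.4%.

98.4%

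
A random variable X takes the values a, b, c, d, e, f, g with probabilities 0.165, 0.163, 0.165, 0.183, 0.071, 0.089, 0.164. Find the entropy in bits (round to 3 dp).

2.742 bits

H = −Σ pᵢ log₂ pᵢ.
−0.165·log₂(0.165) = 0.4289
−0.163·log₂(0.163) = 0.4266
−0.165·log₂(0.165) = 0.4289
−0.183·log₂(0.183) = 0.4484
−0.071·log₂(0.071) = 0.2709
−0.089·log₂(0.089) = 0.3106
−0.164·log₂(0.164) = 0.4278
Sum ≈ 2.7421 → 2.742 bits.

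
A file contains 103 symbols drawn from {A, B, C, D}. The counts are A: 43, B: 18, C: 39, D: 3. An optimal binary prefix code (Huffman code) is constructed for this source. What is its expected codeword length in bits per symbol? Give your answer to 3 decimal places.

1.786 bits/symbol

Probabilities are the counts divided by 103.
Repeatedly combine the two least-probable nodes; the expected code length is the sum of the merged weights.
merge 3/103 + 18/103 → 21/103
merge 21/103 + 39/103 → 60/103
merge 43/103 + 60/103 → 1
L = 21/103 + 60/103 + 1 = 184/103 ≈ 1.786 bits/symbol.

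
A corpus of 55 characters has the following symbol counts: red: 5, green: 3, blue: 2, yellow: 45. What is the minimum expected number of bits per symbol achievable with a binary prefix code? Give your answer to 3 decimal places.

1.273 bits/symbol

Probabilities are the counts divided by 55.
Repeatedly combine the two least-probable nodes; the expected code length is the sum of the merged weights.
merge 2/55 + 3/55 → 1/11
merge 1/11 + 1/11 → 2/11
merge 2/11 + 9/11 → 1
L = 1/11 + 2/11 + 1 = 14/11 ≈ 1.273 bits/symbol.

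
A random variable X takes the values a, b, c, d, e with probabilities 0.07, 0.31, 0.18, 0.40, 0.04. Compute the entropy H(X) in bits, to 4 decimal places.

H = −Σ pᵢ log₂ pᵢ.
−0.07·log₂(0.07) = 0.2686
−0.31·log₂(0.31) = 0.5238
−0.18·log₂(0.18) = 0.4453
−0.40·log₂(0.40) = 0.5288
−0.04·log₂(0.04) = 0.1858
Sum ≈ 1.9522 → 1.9522 bits.

1.9522 bits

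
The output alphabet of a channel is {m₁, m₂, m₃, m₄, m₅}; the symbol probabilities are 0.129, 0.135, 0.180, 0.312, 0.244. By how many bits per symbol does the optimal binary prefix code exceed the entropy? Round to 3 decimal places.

0.027 bits

Entropy H = −Σ p log₂ p ≈ 2.2373 bits.
Huffman merges: 129/1000+27/200→33/125; 9/50+61/250→53/125; 33/125+39/125→72/125; 53/125+72/125→1. L = 283/125 ≈ 2.2640.
L − H = 2.2640 − 2.2373 = 0.027 bits.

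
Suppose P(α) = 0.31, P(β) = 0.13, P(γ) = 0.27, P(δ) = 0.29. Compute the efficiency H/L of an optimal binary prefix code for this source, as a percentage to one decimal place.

96.7%

Entropy H = −Σ p log₂ p ≈ 1.9344 bits.
Huffman merges: 13/100+27/100→2/5; 29/100+31/100→3/5; 2/5+3/5→1. L = 2 ≈ 2.0000.
Efficiency = H/L = 1.9344/2.0000 = 96.7%.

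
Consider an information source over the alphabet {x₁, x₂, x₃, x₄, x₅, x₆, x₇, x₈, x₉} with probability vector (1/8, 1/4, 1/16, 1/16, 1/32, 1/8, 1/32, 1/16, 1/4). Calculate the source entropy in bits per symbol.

2.8125 bits

Each probability is a power of 1/2, so log₂(1/p) is an integer.
H = Σ p·log₂(1/p) = 1/8·3 + 1/4·2 + 1/16·4 + 1/16·4 + 1/32·5 + 1/8·3 + 1/32·5 + 1/16·4 + 1/4·2 = 2.8125 bits.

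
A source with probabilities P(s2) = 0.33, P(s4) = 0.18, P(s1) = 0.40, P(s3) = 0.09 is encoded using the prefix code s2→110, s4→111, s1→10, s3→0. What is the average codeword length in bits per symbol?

L̄ = Σ pᵢ·ℓᵢ = 0.33·3 + 0.18·3 + 0.40·2 + 0.09·1 = 2.42 bits/symbol.

2.42 bits/symbol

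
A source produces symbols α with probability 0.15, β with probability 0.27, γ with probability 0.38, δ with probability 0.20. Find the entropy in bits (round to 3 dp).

1.915 bits

H = −Σ pᵢ log₂ pᵢ.
−0.15·log₂(0.15) = 0.4105
−0.27·log₂(0.27) = 0.5100
−0.38·log₂(0.38) = 0.5305
−0.20·log₂(0.20) = 0.4644
Sum ≈ 1.9154 → 1.915 bits.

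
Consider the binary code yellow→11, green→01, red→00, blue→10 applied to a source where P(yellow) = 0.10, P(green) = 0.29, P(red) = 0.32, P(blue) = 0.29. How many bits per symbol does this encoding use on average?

2 bits/symbol

L̄ = Σ pᵢ·ℓᵢ = 0.10·2 + 0.29·2 + 0.32·2 + 0.29·2 = 2 bits/symbol.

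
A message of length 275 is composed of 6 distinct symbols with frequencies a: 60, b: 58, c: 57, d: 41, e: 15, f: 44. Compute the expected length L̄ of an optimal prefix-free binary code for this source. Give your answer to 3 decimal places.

2.567 bits/symbol

Probabilities are the counts divided by 275.
Repeatedly combine the two least-probable nodes; the expected code length is the sum of the merged weights.
merge 3/55 + 41/275 → 56/275
merge 4/25 + 56/275 → 4/11
merge 57/275 + 58/275 → 23/55
merge 12/55 + 4/11 → 32/55
merge 23/55 + 32/55 → 1
L = 56/275 + 4/11 + 23/55 + 32/55 + 1 = 706/275 ≈ 2.567 bits/symbol.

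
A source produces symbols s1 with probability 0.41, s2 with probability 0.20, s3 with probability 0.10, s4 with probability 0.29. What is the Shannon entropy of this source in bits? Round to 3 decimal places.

H = −Σ pᵢ log₂ pᵢ.
−0.41·log₂(0.41) = 0.5274
−0.20·log₂(0.20) = 0.4644
−0.10·log₂(0.10) = 0.3322
−0.29·log₂(0.29) = 0.5179
Sum ≈ 1.8419 → 1.842 bits.

1.842 bits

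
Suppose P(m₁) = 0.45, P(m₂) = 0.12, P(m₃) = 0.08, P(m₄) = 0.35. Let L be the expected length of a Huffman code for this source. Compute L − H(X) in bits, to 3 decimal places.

Entropy H = −Σ p log₂ p ≈ 1.7071 bits.
Huffman merges: 2/25+3/25→1/5; 1/5+7/20→11/20; 9/20+11/20→1. L = 7/4 ≈ 1.7500.
L − H = 1.7500 − 1.7071 = 0.043 bits.

0.043 bits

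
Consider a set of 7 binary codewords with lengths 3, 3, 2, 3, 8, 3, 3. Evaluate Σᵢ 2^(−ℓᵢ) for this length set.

0.87890625

With common denominator 2^8 = 256: Σ 2^(−ℓᵢ) = 32/256 + 32/256 + 64/256 + 32/256 + 1/256 + 32/256 + 32/256 = 225/256 = 0.87890625.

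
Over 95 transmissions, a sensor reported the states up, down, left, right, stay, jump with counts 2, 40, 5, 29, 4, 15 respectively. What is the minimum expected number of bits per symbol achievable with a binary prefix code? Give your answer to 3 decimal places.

2.032 bits/symbol

Probabilities are the counts divided by 95.
Repeatedly combine the two least-probable nodes; the expected code length is the sum of the merged weights.
merge 2/95 + 4/95 → 6/95
merge 1/19 + 6/95 → 11/95
merge 11/95 + 3/19 → 26/95
merge 26/95 + 29/95 → 11/19
merge 8/19 + 11/19 → 1
L = 6/95 + 11/95 + 26/95 + 11/19 + 1 = 193/95 ≈ 2.032 bits/symbol.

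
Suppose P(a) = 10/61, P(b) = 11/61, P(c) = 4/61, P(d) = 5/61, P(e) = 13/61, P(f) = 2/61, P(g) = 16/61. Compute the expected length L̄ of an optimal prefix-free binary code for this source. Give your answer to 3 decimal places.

2.623 bits/symbol

Repeatedly combine the two least-probable nodes; the expected code length is the sum of the merged weights.
merge 2/61 + 4/61 → 6/61
merge 5/61 + 6/61 → 11/61
merge 10/61 + 11/61 → 21/61
merge 11/61 + 13/61 → 24/61
merge 16/61 + 21/61 → 37/61
merge 24/61 + 37/61 → 1
L = 6/61 + 11/61 + 21/61 + 24/61 + 37/61 + 1 = 160/61 ≈ 2.623 bits/symbol.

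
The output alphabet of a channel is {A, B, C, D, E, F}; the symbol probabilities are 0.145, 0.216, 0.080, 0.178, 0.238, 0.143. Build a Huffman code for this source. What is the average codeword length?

Repeatedly combine the two least-probable nodes; the expected code length is the sum of the merged weights.
merge 2/25 + 143/1000 → 223/1000
merge 29/200 + 89/500 → 323/1000
merge 27/125 + 223/1000 → 439/1000
merge 119/500 + 323/1000 → 561/1000
merge 439/1000 + 561/1000 → 1
L = 223/1000 + 323/1000 + 439/1000 + 561/1000 + 1 = 1273/500 = 2.546 bits/symbol.

2.546 bits/symbol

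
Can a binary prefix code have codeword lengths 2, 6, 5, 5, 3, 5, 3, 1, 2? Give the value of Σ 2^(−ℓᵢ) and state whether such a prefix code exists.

1.359375; no

With common denominator 2^6 = 64: Σ 2^(−ℓᵢ) = 16/64 + 1/64 + 2/64 + 2/64 + 8/64 + 2/64 + 8/64 + 32/64 + 16/64 = 87/64 = 1.359375.
Kraft's inequality requires Σ ≤ 1; here Σ = 1.359375 > 1, so no such prefix code exists.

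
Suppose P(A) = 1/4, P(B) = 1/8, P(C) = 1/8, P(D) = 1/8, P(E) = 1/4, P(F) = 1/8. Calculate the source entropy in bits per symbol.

2.5 bits

Each probability is a power of 1/2, so log₂(1/p) is an integer.
H = Σ p·log₂(1/p) = 1/4·2 + 1/8·3 + 1/8·3 + 1/8·3 + 1/4·2 + 1/8·3 = 2.5 bits.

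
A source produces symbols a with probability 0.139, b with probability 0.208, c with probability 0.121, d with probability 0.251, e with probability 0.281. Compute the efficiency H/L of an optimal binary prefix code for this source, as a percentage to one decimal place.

99.6%

Entropy H = −Σ p log₂ p ≈ 2.2507 bits.
Huffman merges: 121/1000+139/1000→13/50; 26/125+251/1000→459/1000; 13/50+281/1000→541/1000; 459/1000+541/1000→1. L = 113/50 ≈ 2.2600.
Efficiency = H/L = 2.2507/2.2600 = 99.6%.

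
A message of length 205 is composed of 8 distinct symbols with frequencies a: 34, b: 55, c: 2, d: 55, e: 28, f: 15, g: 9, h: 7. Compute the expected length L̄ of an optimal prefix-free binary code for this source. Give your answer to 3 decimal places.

2.590 bits/symbol

Probabilities are the counts divided by 205.
Repeatedly combine the two least-probable nodes; the expected code length is the sum of the merged weights.
merge 2/205 + 7/205 → 9/205
merge 9/205 + 9/205 → 18/205
merge 3/41 + 18/205 → 33/205
merge 28/205 + 33/205 → 61/205
merge 34/205 + 11/41 → 89/205
merge 11/41 + 61/205 → 116/205
merge 89/205 + 116/205 → 1
L = 9/205 + 18/205 + 33/205 + 61/205 + 89/205 + 116/205 + 1 = 531/205 ≈ 2.590 bits/symbol.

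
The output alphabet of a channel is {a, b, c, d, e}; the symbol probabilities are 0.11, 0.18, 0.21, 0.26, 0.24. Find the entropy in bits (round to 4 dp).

H = −Σ pᵢ log₂ pᵢ.
−0.11·log₂(0.11) = 0.3503
−0.18·log₂(0.18) = 0.4453
−0.21·log₂(0.21) = 0.4728
−0.26·log₂(0.26) = 0.5053
−0.24·log₂(0.24) = 0.4941
Sum ≈ 2.2678 → 2.2678 bits.

2.2678 bits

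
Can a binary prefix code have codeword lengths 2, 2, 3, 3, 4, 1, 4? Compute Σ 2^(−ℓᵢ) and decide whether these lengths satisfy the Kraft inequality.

With common denominator 2^4 = 16: Σ 2^(−ℓᵢ) = 4/16 + 4/16 + 2/16 + 2/16 + 1/16 + 8/16 + 1/16 = 22/16 = 1.375.
Kraft's inequality requires Σ ≤ 1; here Σ = 1.375 > 1, so no such prefix code exists.

1.375; no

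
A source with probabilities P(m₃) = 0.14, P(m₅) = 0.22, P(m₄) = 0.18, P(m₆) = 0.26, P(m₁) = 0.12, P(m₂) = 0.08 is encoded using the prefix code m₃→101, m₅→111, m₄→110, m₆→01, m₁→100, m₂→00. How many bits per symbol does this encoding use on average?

2.66 bits/symbol

L̄ = Σ pᵢ·ℓᵢ = 0.14·3 + 0.22·3 + 0.18·3 + 0.26·2 + 0.12·3 + 0.08·2 = 2.66 bits/symbol.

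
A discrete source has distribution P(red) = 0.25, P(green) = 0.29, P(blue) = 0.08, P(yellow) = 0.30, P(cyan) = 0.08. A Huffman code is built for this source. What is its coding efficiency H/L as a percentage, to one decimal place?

Entropy H = −Σ p log₂ p ≈ 2.1220 bits.
Huffman merges: 2/25+2/25→4/25; 4/25+1/4→41/100; 29/100+3/10→59/100; 41/100+59/100→1. L = 54/25 ≈ 2.1600.
Efficiency = H/L = 2.1220/2.1600 = 98.2%.

98.2%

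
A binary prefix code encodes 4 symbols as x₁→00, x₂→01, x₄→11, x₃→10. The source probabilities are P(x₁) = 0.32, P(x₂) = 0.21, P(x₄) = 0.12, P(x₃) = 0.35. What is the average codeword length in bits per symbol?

2 bits/symbol

L̄ = Σ pᵢ·ℓᵢ = 0.32·2 + 0.21·2 + 0.12·2 + 0.35·2 = 2 bits/symbol.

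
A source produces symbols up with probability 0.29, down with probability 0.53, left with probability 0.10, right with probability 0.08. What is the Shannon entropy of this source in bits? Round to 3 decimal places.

1.627 bits

H = −Σ pᵢ log₂ pᵢ.
−0.29·log₂(0.29) = 0.5179
−0.53·log₂(0.53) = 0.4854
−0.10·log₂(0.10) = 0.3322
−0.08·log₂(0.08) = 0.2915
Sum ≈ 1.6271 → 1.627 bits.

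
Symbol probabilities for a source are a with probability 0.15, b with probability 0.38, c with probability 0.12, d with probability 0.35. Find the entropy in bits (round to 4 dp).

1.8382 bits

H = −Σ pᵢ log₂ pᵢ.
−0.15·log₂(0.15) = 0.4105
−0.38·log₂(0.38) = 0.5305
−0.12·log₂(0.12) = 0.3671
−0.35·log₂(0.35) = 0.5301
Sum ≈ 1.8382 → 1.8382 bits.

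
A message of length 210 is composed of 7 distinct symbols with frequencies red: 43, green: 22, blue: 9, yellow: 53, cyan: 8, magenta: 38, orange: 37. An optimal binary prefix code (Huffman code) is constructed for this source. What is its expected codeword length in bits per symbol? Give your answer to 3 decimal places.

2.624 bits/symbol

Probabilities are the counts divided by 210.
Repeatedly combine the two least-probable nodes; the expected code length is the sum of the merged weights.
merge 4/105 + 3/70 → 17/210
merge 17/210 + 11/105 → 13/70
merge 37/210 + 19/105 → 5/14
merge 13/70 + 43/210 → 41/105
merge 53/210 + 5/14 → 64/105
merge 41/105 + 64/105 → 1
L = 17/210 + 13/70 + 5/14 + 41/105 + 64/105 + 1 = 551/210 ≈ 2.624 bits/symbol.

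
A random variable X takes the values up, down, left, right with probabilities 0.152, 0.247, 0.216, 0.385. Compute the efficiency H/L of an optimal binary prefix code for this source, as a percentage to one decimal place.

Entropy H = −Σ p log₂ p ≈ 1.9191 bits.
Huffman merges: 19/125+27/125→46/125; 247/1000+46/125→123/200; 77/200+123/200→1. L = 1983/1000 ≈ 1.9830.
Efficiency = H/L = 1.9191/1.9830 = 96.8%.

96.8%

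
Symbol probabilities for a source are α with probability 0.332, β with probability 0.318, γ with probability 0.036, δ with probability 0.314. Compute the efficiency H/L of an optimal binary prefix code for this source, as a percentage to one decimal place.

87.6%

Entropy H = −Σ p log₂ p ≈ 1.7511 bits.
Huffman merges: 9/250+157/500→7/20; 159/500+83/250→13/20; 7/20+13/20→1. L = 2 ≈ 2.0000.
Efficiency = H/L = 1.7511/2.0000 = 87.6%.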